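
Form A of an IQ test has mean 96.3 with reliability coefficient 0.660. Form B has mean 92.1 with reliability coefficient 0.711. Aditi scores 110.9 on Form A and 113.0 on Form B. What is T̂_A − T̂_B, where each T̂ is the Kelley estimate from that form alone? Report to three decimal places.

-1.024

T̂_A = 0.660(110.9) + 0.340(96.3) = 105.93600
T̂_B = 0.711(113.0) + 0.289(92.1) = 106.95990
T̂_A − T̂_B = -1.02390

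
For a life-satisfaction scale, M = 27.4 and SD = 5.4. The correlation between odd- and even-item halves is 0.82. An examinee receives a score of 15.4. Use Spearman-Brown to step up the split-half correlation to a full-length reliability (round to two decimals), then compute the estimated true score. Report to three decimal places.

Spearman-Brown: ρ = 2r/(1 + r) = 2(0.82)/(1 + 0.82) = 1.640/1.82 = 0.9011 → 0.90
T̂ = ρX + (1 − ρ)μ
  = 0.90 × 15.4 + 0.10 × 27.4
  = 13.860 + 2.740
  = 16.6000
  ≈ 16.600

16.600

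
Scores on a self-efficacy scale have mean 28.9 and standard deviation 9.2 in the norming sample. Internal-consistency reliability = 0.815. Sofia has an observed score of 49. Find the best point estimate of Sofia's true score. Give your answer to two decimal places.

T̂ = 0.815(49) + 0.185(28.9) = 39.935 + 5.3465 = 45.281 → 45.28

45.28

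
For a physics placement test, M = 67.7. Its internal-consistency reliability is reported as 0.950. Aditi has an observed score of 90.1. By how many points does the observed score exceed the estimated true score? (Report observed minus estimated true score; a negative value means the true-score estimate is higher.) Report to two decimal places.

T̂ = 0.950(90.1) + 0.050(67.7) = 85.5950 + 3.3850 = 88.9800 → 88.980
X − T̂ = 90.1 − 88.980 = 1.120 → 1.12

1.12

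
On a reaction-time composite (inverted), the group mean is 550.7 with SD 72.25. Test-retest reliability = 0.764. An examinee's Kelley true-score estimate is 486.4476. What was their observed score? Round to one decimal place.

T̂ = ρX + (1 − ρ)μ  ⇒  X = (T̂ − (1 − ρ)μ) / ρ
X = (486.4476 − 0.236 × 550.7) / 0.764 = (486.4476 − 129.9652) / 0.764 = 356.4824 / 0.764 = 466.600

466.6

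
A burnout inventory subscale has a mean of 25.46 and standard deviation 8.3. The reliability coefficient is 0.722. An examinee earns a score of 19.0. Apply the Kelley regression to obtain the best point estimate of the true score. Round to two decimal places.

T̂ = 0.722(19.0) + 0.278(25.46) = 13.7180 + 7.07788 = 20.796 → 20.80

20.80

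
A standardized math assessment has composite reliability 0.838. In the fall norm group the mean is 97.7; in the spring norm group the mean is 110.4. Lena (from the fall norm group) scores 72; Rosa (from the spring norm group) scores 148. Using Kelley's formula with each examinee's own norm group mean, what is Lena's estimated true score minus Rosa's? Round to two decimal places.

-65.75

T̂_Lena = 0.838(72) + 0.162(97.7) = 76.1634
T̂_Rosa = 0.838(148) + 0.162(110.4) = 141.9088
Difference = 76.1634 − 141.9088 = -65.7454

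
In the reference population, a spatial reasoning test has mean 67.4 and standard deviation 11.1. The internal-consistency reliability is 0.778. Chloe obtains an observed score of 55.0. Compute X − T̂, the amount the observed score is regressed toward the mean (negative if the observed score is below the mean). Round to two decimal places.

T̂ = ρX + (1 − ρ)μ
  = 0.778 × 55.0 + 0.222 × 67.4
  = 42.7900 + 14.9628
  = 57.7528
  ≈ 57.753
X − T̂ = 55.0 − 57.753 = -2.753 → -2.75

-2.75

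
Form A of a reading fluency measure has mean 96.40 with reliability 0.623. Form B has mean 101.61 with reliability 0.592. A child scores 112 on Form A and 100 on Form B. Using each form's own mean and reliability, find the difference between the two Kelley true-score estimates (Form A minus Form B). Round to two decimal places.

T̂_A = 0.623(112) + 0.377(96.40) = 106.1188
T̂_B = 0.592(100) + 0.408(101.61) = 100.6569
T̂_A − T̂_B = 5.4619

5.46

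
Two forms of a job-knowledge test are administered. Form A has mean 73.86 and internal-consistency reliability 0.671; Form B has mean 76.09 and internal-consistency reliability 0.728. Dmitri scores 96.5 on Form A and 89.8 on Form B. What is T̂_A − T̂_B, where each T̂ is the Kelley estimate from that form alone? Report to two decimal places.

2.98

T̂_A = 0.671(96.5) + 0.329(73.86) = 89.0514
T̂_B = 0.728(89.8) + 0.272(76.09) = 86.0709
T̂_A − T̂_B = 2.9806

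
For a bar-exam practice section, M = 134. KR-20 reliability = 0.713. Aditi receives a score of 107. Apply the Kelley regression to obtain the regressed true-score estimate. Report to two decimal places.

114.75

T̂ = 0.713(107) + 0.287(134) = 76.291 + 38.458 = 114.749 → 114.75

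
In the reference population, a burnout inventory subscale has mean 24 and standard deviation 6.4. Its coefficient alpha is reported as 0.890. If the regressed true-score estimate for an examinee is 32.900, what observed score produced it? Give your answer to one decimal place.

34.0

T̂ = ρX + (1 − ρ)μ  ⇒  X = (T̂ − (1 − ρ)μ) / ρ
X = (32.900 − 0.110 × 24) / 0.890 = (32.900 − 2.640) / 0.890 = 30.260 / 0.890 = 34.000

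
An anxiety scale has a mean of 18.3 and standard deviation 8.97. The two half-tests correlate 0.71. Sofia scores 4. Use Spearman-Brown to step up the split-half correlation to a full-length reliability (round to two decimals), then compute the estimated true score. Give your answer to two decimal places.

6.43

Spearman-Brown: ρ = 2r/(1 + r) = 2(0.71)/(1 + 0.71) = 1.420/1.71 = 0.8304 → 0.83
T̂ = 0.83(4) + 0.17(18.3) = 3.32 + 3.111 = 6.431 → 6.43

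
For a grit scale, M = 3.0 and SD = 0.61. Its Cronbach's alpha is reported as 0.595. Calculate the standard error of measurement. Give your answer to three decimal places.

SEM = SD · √(1 − ρ) = 0.61 × √0.405 = 0.61 × 0.6364 = 0.3882

0.388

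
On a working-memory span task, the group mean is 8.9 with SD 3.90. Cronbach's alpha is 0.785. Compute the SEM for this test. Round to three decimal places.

SEM = SD · √(1 − ρ) = 3.90 × √0.215 = 3.90 × 0.4637 = 1.8084

1.808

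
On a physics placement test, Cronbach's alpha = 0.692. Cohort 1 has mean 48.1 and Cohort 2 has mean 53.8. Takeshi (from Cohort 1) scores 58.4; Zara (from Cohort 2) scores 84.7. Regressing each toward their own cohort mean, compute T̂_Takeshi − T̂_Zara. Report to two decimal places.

-19.96

T̂_Takeshi = 0.692(58.4) + 0.308(48.1) = 55.2276
T̂_Zara = 0.692(84.7) + 0.308(53.8) = 75.1828
Difference = 55.2276 − 75.1828 = -19.9552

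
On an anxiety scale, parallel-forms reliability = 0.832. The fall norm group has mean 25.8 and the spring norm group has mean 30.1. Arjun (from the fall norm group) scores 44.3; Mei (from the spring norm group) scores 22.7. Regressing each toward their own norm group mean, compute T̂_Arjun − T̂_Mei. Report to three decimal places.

T̂_Arjun = 0.832(44.3) + 0.168(25.8) = 41.19200
T̂_Mei = 0.832(22.7) + 0.168(30.1) = 23.94320
Difference = 41.19200 − 23.94320 = 17.24880

17.249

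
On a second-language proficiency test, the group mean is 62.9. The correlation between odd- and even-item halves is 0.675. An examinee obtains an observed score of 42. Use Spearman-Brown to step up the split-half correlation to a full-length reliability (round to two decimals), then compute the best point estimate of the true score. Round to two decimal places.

45.97

Spearman-Brown: ρ = 2r/(1 + r) = 2(0.675)/(1 + 0.675) = 1.3500/1.675 = 0.8060 → 0.81
T̂ = 0.81(42) + 0.19(62.9) = 34.02 + 11.951 = 45.971 → 45.97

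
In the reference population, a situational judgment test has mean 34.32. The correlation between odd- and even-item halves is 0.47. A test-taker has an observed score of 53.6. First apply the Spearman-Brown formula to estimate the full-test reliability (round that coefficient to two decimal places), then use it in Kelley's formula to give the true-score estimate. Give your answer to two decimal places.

46.66

Spearman-Brown: ρ = 2r/(1 + r) = 2(0.47)/(1 + 0.47) = 0.940/1.47 = 0.6395 → 0.64
T̂ = 0.64(53.6) + 0.36(34.32) = 34.304 + 12.3552 = 46.659 → 46.66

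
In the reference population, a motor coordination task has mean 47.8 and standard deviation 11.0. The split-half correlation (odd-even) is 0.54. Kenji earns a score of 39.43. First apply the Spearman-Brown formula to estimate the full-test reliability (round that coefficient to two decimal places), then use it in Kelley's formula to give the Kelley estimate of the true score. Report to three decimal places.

41.941

Spearman-Brown: ρ = 2r/(1 + r) = 2(0.54)/(1 + 0.54) = 1.080/1.54 = 0.7013 → 0.70
Kelley's formula gives T̂ = 0.70·39.43 + 0.30·47.8 = 27.6010 + 14.340 = 41.9410.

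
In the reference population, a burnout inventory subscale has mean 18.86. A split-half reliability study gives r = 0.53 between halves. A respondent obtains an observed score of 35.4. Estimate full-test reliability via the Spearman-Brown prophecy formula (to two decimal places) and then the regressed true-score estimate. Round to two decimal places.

Spearman-Brown: ρ = 2r/(1 + r) = 2(0.53)/(1 + 0.53) = 1.060/1.53 = 0.6928 → 0.69
Regress the observed score toward the mean by the unreliability: T̂ = 0.69·35.4 + 0.31·18.86 = 24.426 + 5.8466 = 30.273.

30.27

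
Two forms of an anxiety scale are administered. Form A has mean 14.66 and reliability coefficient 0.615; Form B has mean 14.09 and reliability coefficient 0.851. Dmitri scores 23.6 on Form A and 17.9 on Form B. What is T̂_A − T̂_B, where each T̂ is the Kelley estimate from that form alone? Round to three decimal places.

2.826

T̂_A = 0.615(23.6) + 0.385(14.66) = 20.15810
T̂_B = 0.851(17.9) + 0.149(14.09) = 17.33231
T̂_A − T̂_B = 2.82579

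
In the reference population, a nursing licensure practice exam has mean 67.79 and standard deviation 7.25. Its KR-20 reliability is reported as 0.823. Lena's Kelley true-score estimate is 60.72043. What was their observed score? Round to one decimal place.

T̂ = ρX + (1 − ρ)μ  ⇒  X = (T̂ − (1 − ρ)μ) / ρ
X = (60.72043 − 0.177 × 67.79) / 0.823 = (60.72043 − 11.99883) / 0.823 = 48.72160 / 0.823 = 59.200

59.2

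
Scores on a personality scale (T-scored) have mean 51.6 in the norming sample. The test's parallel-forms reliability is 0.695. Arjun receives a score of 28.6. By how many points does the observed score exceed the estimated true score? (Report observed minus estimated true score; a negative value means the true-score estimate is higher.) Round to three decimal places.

-7.015

Weight the observed score by reliability and the mean by (1 − reliability): T̂ = 0.695·28.6 + 0.305·51.6 = 19.8770 + 15.7380 = 35.61500.
X − T̂ = 28.6 − 35.6150 = -7.0150 → -7.015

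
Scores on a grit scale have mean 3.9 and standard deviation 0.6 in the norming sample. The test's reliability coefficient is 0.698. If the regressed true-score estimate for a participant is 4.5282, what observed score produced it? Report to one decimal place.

T̂ = ρX + (1 − ρ)μ  ⇒  X = (T̂ − (1 − ρ)μ) / ρ
X = (4.5282 − 0.302 × 3.9) / 0.698 = (4.5282 − 1.1778) / 0.698 = 3.3504 / 0.698 = 4.800

4.8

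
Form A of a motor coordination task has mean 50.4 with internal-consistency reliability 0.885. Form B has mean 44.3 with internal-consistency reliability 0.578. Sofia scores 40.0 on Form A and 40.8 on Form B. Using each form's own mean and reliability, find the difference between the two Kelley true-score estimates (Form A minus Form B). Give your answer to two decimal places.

T̂_A = 0.885(40.0) + 0.115(50.4) = 41.1960
T̂_B = 0.578(40.8) + 0.422(44.3) = 42.2770
T̂_A − T̂_B = -1.0810

-1.08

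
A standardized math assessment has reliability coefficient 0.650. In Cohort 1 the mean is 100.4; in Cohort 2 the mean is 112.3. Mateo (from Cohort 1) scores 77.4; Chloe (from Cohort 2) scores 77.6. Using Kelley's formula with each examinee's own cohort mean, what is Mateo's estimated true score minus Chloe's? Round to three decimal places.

T̂_Mateo = 0.650(77.4) + 0.350(100.4) = 85.45000
T̂_Chloe = 0.650(77.6) + 0.350(112.3) = 89.74500
Difference = 85.45000 − 89.74500 = -4.29500

-4.295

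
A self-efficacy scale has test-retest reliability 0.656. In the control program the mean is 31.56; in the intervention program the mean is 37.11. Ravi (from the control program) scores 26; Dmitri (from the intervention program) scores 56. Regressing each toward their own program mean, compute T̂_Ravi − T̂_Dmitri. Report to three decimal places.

T̂_Ravi = 0.656(26) + 0.344(31.56) = 27.91264
T̂_Dmitri = 0.656(56) + 0.344(37.11) = 49.50184
Difference = 27.91264 − 49.50184 = -21.58920

-21.589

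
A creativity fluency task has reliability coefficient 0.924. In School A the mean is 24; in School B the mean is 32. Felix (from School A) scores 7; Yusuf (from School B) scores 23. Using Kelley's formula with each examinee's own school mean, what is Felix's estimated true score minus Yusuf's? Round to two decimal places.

-15.39

T̂_Felix = 0.924(7) + 0.076(24) = 8.2920
T̂_Yusuf = 0.924(23) + 0.076(32) = 23.6840
Difference = 8.2920 − 23.6840 = -15.3920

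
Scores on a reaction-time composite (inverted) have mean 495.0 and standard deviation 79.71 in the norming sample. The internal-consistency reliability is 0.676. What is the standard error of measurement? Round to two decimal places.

45.37

SEM = SD · √(1 − ρ) = 79.71 × √0.324 = 79.71 × 0.5692 = 45.372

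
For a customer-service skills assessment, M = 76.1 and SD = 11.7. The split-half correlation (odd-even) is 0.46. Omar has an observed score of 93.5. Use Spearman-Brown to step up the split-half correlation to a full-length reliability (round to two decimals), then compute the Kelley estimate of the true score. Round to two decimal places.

Spearman-Brown: ρ = 2r/(1 + r) = 2(0.46)/(1 + 0.46) = 0.920/1.46 = 0.6301 → 0.63
Regress the observed score toward the mean by the unreliability: T̂ = 0.63·93.5 + 0.37·76.1 = 58.905 + 28.157 = 87.062.

87.06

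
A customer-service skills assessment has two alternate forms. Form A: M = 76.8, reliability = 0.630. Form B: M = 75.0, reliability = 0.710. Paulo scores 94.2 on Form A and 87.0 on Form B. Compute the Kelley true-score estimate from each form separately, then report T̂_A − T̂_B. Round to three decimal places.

T̂_A = 0.630(94.2) + 0.370(76.8) = 87.76200
T̂_B = 0.710(87.0) + 0.290(75.0) = 83.52000
T̂_A − T̂_B = 4.24200

4.242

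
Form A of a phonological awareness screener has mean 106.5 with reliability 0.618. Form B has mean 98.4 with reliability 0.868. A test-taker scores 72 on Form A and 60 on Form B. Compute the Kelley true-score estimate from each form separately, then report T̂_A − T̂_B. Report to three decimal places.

T̂_A = 0.618(72) + 0.382(106.5) = 85.17900
T̂_B = 0.868(60) + 0.132(98.4) = 65.06880
T̂_A − T̂_B = 20.11020

20.110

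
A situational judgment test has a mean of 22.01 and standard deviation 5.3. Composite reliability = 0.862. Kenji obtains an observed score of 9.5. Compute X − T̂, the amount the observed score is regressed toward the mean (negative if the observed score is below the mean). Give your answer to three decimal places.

-1.726

T̂ = 0.862(9.5) + 0.138(22.01) = 8.1890 + 3.03738 = 11.22638 → 11.2264
X − T̂ = 9.5 − 11.2264 = -1.7264 → -1.726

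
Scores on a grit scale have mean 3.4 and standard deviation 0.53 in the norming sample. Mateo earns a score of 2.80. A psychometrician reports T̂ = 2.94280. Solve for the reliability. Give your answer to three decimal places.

0.762

T̂ = ρX + (1 − ρ)μ  ⇒  T̂ − μ = ρ(X − μ)
ρ = (T̂ − μ)/(X − μ) = (2.94280 − 3.4) / (2.80 − 3.4) = -0.45720 / -0.60 = 0.76200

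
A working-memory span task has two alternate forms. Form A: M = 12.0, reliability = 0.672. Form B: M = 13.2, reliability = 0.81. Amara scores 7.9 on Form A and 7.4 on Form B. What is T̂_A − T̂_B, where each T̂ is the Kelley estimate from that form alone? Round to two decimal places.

T̂_A = 0.672(7.9) + 0.328(12.0) = 9.2448
T̂_B = 0.81(7.4) + 0.19(13.2) = 8.5020
T̂_A − T̂_B = 0.7428

0.74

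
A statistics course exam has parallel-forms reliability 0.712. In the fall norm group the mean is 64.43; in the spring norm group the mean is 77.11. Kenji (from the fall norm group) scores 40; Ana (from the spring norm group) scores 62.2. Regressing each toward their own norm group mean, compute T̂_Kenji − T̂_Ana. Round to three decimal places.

T̂_Kenji = 0.712(40) + 0.288(64.43) = 47.03584
T̂_Ana = 0.712(62.2) + 0.288(77.11) = 66.49408
Difference = 47.03584 − 66.49408 = -19.45824

-19.458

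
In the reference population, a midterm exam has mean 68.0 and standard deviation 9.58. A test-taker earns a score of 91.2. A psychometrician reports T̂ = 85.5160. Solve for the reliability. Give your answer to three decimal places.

T̂ = ρX + (1 − ρ)μ  ⇒  T̂ − μ = ρ(X − μ)
ρ = (T̂ − μ)/(X − μ) = (85.5160 − 68.0) / (91.2 − 68.0) = 17.5160 / 23.2 = 0.75500

0.755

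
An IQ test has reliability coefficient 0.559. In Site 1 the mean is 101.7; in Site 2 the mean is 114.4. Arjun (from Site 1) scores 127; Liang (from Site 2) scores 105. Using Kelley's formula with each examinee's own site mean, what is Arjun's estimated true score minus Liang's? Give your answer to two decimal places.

T̂_Arjun = 0.559(127) + 0.441(101.7) = 115.8427
T̂_Liang = 0.559(105) + 0.441(114.4) = 109.1454
Difference = 115.8427 − 109.1454 = 6.6973

6.70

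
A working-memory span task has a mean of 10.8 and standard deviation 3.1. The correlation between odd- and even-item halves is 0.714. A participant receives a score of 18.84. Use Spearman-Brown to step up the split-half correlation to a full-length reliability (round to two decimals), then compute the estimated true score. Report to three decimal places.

17.473

Spearman-Brown: ρ = 2r/(1 + r) = 2(0.714)/(1 + 0.714) = 1.4280/1.714 = 0.8331 → 0.83
Kelley's formula gives T̂ = 0.83·18.84 + 0.17·10.8 = 15.6372 + 1.836 = 17.4732.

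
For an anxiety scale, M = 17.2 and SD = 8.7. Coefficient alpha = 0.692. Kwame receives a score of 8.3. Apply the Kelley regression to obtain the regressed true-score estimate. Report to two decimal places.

T̂ = 0.692(8.3) + 0.308(17.2) = 5.7436 + 5.2976 = 11.041 → 11.04

11.04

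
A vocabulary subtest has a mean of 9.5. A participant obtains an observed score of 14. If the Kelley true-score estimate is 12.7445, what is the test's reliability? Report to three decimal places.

0.721

T̂ = ρX + (1 − ρ)μ  ⇒  T̂ − μ = ρ(X − μ)
ρ = (T̂ − μ)/(X − μ) = (12.7445 − 9.5) / (14 − 9.5) = 3.2445 / 4.5 = 0.72100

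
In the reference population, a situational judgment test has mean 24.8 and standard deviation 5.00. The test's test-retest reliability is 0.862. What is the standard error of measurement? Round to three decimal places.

SEM = SD · √(1 − ρ) = 5.00 × √0.138 = 5.00 × 0.3715 = 1.8574

1.857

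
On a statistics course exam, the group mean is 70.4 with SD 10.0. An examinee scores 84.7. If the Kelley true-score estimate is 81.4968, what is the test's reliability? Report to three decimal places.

0.776

T̂ = ρX + (1 − ρ)μ  ⇒  T̂ − μ = ρ(X − μ)
ρ = (T̂ − μ)/(X − μ) = (81.4968 − 70.4) / (84.7 − 70.4) = 11.0968 / 14.3 = 0.77600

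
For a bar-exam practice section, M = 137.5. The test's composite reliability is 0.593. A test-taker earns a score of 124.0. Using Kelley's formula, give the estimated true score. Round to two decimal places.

T̂ = 0.593(124.0) + 0.407(137.5) = 73.5320 + 55.9625 = 129.494 → 129.49

129.49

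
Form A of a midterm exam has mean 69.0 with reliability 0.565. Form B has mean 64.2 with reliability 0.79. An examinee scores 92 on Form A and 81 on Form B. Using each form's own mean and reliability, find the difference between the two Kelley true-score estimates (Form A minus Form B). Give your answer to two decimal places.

T̂_A = 0.565(92) + 0.435(69.0) = 81.9950
T̂_B = 0.79(81) + 0.21(64.2) = 77.4720
T̂_A − T̂_B = 4.5230

4.52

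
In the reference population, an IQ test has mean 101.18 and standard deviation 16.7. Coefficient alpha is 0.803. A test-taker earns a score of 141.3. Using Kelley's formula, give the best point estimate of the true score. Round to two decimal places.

133.40

T̂ = ρX + (1 − ρ)μ
  = 0.803 × 141.3 + 0.197 × 101.18
  = 113.4639 + 19.93246
  = 133.396
  ≈ 133.40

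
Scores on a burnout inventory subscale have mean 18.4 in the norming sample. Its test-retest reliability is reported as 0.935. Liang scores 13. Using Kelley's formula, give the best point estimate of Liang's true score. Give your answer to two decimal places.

T̂ = ρX + (1 − ρ)μ
  = 0.935 × 13 + 0.065 × 18.4
  = 12.155 + 1.1960
  = 13.351
  ≈ 13.35

13.35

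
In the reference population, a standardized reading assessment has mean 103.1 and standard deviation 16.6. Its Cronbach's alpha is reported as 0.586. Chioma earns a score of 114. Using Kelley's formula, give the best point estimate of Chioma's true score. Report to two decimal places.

T̂ = 0.586(114) + 0.414(103.1) = 66.804 + 42.6834 = 109.487 → 109.49

109.49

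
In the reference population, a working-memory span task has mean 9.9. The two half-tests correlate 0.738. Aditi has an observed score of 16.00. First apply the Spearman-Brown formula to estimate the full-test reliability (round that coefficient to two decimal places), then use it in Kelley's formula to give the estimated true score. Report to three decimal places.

Spearman-Brown: ρ = 2r/(1 + r) = 2(0.738)/(1 + 0.738) = 1.4760/1.738 = 0.8493 → 0.85
Kelley's formula gives T̂ = 0.85·16.00 + 0.15·9.9 = 13.6000 + 1.485 = 15.0850.

15.085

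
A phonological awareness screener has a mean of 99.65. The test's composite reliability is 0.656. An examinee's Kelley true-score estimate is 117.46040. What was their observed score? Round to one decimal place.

T̂ = ρX + (1 − ρ)μ  ⇒  X = (T̂ − (1 − ρ)μ) / ρ
X = (117.46040 − 0.344 × 99.65) / 0.656 = (117.46040 − 34.27960) / 0.656 = 83.18080 / 0.656 = 126.800

126.8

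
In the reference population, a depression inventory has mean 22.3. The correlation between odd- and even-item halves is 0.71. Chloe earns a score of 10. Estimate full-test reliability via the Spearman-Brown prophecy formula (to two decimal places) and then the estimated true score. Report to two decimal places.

12.09

Spearman-Brown: ρ = 2r/(1 + r) = 2(0.71)/(1 + 0.71) = 1.420/1.71 = 0.8304 → 0.83
T̂ = 0.83(10) + 0.17(22.3) = 8.30 + 3.791 = 12.091 → 12.09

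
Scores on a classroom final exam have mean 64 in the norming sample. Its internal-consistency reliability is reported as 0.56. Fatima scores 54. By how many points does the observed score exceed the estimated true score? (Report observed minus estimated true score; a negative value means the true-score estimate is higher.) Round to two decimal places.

-4.40

T̂ = 0.56(54) + 0.44(64) = 30.24 + 28.16 = 58.4000 → 58.400
X − T̂ = 54 − 58.400 = -4.400 → -4.40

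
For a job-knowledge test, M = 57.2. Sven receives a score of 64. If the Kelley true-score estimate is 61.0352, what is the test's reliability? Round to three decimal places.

T̂ = ρX + (1 − ρ)μ  ⇒  T̂ − μ = ρ(X − μ)
ρ = (T̂ − μ)/(X − μ) = (61.0352 − 57.2) / (64 − 57.2) = 3.8352 / 6.8 = 0.56400

0.564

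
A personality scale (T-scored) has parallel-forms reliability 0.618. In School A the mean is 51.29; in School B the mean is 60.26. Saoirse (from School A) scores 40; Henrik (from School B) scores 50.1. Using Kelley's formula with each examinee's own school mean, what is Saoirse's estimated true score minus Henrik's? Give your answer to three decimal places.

T̂_Saoirse = 0.618(40) + 0.382(51.29) = 44.31278
T̂_Henrik = 0.618(50.1) + 0.382(60.26) = 53.98112
Difference = 44.31278 − 53.98112 = -9.66834

-9.668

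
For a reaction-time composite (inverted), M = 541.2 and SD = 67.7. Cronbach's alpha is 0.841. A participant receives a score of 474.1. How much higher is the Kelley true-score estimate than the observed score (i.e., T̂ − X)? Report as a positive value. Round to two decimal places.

10.67

T̂ = ρX + (1 − ρ)μ
  = 0.841 × 474.1 + 0.159 × 541.2
  = 398.7181 + 86.0508
  = 484.7689
  ≈ 484.769
T̂ − X = 484.769 − 474.1 = 10.669 → 10.67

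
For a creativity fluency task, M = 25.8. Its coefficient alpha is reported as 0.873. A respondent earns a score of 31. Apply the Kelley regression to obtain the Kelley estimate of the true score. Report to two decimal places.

30.34

Regress the observed score toward the mean by the unreliability: T̂ = 0.873·31 + 0.127·25.8 = 27.063 + 3.2766 = 30.340.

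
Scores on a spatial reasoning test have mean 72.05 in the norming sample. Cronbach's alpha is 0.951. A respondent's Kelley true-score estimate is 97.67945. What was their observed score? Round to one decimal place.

T̂ = ρX + (1 − ρ)μ  ⇒  X = (T̂ − (1 − ρ)μ) / ρ
X = (97.67945 − 0.049 × 72.05) / 0.951 = (97.67945 − 3.53045) / 0.951 = 94.14900 / 0.951 = 99.000

99.0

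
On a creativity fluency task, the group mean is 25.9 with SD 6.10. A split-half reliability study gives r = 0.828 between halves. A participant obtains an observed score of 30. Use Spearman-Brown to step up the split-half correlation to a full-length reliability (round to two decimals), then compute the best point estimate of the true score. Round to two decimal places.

Spearman-Brown: ρ = 2r/(1 + r) = 2(0.828)/(1 + 0.828) = 1.6560/1.828 = 0.9059 → 0.91
T̂ = ρX + (1 − ρ)μ
  = 0.91 × 30 + 0.09 × 25.9
  = 27.30 + 2.331
  = 29.631
  ≈ 29.63

29.63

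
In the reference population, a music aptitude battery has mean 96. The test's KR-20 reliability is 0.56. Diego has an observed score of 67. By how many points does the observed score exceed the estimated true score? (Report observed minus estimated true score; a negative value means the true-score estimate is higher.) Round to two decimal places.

-12.76

Weight the observed score by reliability and the mean by (1 − reliability): T̂ = 0.56·67 + 0.44·96 = 37.52 + 42.24 = 79.7600.
X − T̂ = 67 − 79.760 = -12.760 → -12.76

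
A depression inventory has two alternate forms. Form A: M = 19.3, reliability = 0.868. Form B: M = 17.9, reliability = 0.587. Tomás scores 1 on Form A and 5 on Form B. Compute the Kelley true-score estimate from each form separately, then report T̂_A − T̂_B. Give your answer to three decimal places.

T̂_A = 0.868(1) + 0.132(19.3) = 3.41560
T̂_B = 0.587(5) + 0.413(17.9) = 10.32770
T̂_A − T̂_B = -6.91210

-6.912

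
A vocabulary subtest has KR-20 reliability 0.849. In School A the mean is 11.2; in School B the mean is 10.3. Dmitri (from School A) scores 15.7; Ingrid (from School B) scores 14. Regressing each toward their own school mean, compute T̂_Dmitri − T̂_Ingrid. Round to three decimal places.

T̂_Dmitri = 0.849(15.7) + 0.151(11.2) = 15.02050
T̂_Ingrid = 0.849(14) + 0.151(10.3) = 13.44130
Difference = 15.02050 − 13.44130 = 1.57920

1.579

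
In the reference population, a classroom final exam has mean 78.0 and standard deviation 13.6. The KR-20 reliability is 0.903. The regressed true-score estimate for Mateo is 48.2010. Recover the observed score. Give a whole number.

T̂ = ρX + (1 − ρ)μ  ⇒  X = (T̂ − (1 − ρ)μ) / ρ
X = (48.2010 − 0.097 × 78.0) / 0.903 = (48.2010 − 7.5660) / 0.903 = 40.6350 / 0.903 = 45.00

45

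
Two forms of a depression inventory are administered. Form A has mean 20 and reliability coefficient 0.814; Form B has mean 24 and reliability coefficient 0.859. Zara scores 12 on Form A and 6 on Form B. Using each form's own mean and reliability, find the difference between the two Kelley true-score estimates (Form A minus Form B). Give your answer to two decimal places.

T̂_A = 0.814(12) + 0.186(20) = 13.4880
T̂_B = 0.859(6) + 0.141(24) = 8.5380
T̂_A − T̂_B = 4.9500

4.95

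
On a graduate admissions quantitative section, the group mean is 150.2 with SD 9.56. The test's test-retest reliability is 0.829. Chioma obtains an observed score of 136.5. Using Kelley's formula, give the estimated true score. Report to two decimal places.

T̂ = 0.829(136.5) + 0.171(150.2) = 113.1585 + 25.6842 = 138.843 → 138.84

138.84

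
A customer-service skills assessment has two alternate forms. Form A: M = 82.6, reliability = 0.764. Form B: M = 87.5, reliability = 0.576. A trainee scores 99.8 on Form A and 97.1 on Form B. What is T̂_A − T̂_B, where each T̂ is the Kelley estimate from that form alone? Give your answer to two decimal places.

2.71

T̂_A = 0.764(99.8) + 0.236(82.6) = 95.7408
T̂_B = 0.576(97.1) + 0.424(87.5) = 93.0296
T̂_A − T̂_B = 2.7112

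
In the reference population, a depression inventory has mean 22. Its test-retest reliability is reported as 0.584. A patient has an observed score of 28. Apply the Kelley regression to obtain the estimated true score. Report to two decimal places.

25.50

T̂ = 0.584(28) + 0.416(22) = 16.352 + 9.152 = 25.504 → 25.50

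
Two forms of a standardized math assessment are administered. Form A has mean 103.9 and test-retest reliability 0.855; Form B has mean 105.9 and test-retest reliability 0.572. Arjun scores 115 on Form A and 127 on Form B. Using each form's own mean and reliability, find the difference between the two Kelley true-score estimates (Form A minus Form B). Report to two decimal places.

T̂_A = 0.855(115) + 0.145(103.9) = 113.3905
T̂_B = 0.572(127) + 0.428(105.9) = 117.9692
T̂_A − T̂_B = -4.5787

-4.58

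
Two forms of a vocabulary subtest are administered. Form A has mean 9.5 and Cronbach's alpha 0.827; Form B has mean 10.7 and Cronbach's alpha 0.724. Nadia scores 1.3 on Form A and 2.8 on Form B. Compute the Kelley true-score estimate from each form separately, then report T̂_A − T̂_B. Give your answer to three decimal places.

T̂_A = 0.827(1.3) + 0.173(9.5) = 2.71860
T̂_B = 0.724(2.8) + 0.276(10.7) = 4.98040
T̂_A − T̂_B = -2.26180

-2.262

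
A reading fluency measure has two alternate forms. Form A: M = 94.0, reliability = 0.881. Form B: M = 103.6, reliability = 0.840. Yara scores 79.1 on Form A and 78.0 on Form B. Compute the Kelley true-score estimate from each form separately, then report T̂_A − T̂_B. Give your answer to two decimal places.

-1.22

T̂_A = 0.881(79.1) + 0.119(94.0) = 80.8731
T̂_B = 0.840(78.0) + 0.160(103.6) = 82.0960
T̂_A − T̂_B = -1.2229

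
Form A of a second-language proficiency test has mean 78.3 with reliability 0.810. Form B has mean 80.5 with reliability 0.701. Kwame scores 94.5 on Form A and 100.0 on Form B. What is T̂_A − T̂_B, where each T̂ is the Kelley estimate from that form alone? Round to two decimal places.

-2.75

T̂_A = 0.810(94.5) + 0.190(78.3) = 91.4220
T̂_B = 0.701(100.0) + 0.299(80.5) = 94.1695
T̂_A − T̂_B = -2.7475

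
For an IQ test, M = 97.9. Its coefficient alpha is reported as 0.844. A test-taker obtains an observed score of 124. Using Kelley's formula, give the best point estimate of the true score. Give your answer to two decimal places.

119.93

T̂ = 0.844(124) + 0.156(97.9) = 104.656 + 15.2724 = 119.928 → 119.93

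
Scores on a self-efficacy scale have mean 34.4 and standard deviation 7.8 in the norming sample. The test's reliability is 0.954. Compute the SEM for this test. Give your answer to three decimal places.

SEM = SD · √(1 − ρ) = 7.8 × √0.046 = 7.8 × 0.2145 = 1.6729

1.673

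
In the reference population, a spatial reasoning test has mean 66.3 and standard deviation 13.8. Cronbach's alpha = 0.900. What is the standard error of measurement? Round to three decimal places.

SEM = SD · √(1 − ρ) = 13.8 × √0.100 = 13.8 × 0.3162 = 4.3639

4.364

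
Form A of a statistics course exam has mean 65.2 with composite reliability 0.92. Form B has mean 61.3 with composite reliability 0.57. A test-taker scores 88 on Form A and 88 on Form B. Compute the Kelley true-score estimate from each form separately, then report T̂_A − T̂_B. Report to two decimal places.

9.66

T̂_A = 0.92(88) + 0.08(65.2) = 86.1760
T̂_B = 0.57(88) + 0.43(61.3) = 76.5190
T̂_A − T̂_B = 9.6570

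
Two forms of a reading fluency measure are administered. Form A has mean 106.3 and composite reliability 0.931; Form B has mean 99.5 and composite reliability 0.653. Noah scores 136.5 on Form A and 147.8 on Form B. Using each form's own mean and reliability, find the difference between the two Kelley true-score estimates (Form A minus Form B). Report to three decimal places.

T̂_A = 0.931(136.5) + 0.069(106.3) = 134.41620
T̂_B = 0.653(147.8) + 0.347(99.5) = 131.03990
T̂_A − T̂_B = 3.37630

3.376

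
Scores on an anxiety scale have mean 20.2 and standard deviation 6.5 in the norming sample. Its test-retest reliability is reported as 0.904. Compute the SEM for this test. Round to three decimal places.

SEM = SD · √(1 − ρ) = 6.5 × √0.096 = 6.5 × 0.3098 = 2.0140

2.014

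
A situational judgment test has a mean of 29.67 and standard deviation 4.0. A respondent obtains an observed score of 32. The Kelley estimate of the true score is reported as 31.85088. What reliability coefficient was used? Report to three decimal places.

0.936

T̂ = ρX + (1 − ρ)μ  ⇒  T̂ − μ = ρ(X − μ)
ρ = (T̂ − μ)/(X − μ) = (31.85088 − 29.67) / (32 − 29.67) = 2.18088 / 2.33 = 0.93600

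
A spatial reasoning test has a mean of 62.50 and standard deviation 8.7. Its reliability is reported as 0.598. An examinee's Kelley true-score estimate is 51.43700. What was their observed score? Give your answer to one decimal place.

44.0

T̂ = ρX + (1 − ρ)μ  ⇒  X = (T̂ − (1 − ρ)μ) / ρ
X = (51.43700 − 0.402 × 62.50) / 0.598 = (51.43700 − 25.12500) / 0.598 = 26.31200 / 0.598 = 44.000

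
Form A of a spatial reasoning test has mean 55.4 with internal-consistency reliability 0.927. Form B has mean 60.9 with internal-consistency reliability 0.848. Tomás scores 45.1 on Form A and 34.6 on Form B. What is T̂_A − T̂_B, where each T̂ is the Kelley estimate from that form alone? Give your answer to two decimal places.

7.25

T̂_A = 0.927(45.1) + 0.073(55.4) = 45.8519
T̂_B = 0.848(34.6) + 0.152(60.9) = 38.5976
T̂_A − T̂_B = 7.2543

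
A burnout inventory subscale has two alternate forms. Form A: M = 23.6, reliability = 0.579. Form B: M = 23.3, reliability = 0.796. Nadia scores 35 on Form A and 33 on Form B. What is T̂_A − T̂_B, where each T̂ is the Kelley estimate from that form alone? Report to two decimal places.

T̂_A = 0.579(35) + 0.421(23.6) = 30.2006
T̂_B = 0.796(33) + 0.204(23.3) = 31.0212
T̂_A − T̂_B = -0.8206

-0.82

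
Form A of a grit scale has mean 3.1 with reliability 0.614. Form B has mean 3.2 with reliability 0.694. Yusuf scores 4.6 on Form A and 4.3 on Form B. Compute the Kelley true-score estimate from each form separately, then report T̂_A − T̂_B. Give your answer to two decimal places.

0.06

T̂_A = 0.614(4.6) + 0.386(3.1) = 4.0210
T̂_B = 0.694(4.3) + 0.306(3.2) = 3.9634
T̂_A − T̂_B = 0.0576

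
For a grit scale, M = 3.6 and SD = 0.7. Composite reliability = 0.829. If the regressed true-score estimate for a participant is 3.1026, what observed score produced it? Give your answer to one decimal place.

3.0

T̂ = ρX + (1 − ρ)μ  ⇒  X = (T̂ − (1 − ρ)μ) / ρ
X = (3.1026 − 0.171 × 3.6) / 0.829 = (3.1026 − 0.6156) / 0.829 = 2.4870 / 0.829 = 3.000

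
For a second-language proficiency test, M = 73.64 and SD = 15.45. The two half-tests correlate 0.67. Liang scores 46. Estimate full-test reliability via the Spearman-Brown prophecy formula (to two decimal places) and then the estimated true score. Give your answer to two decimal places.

51.53

Spearman-Brown: ρ = 2r/(1 + r) = 2(0.67)/(1 + 0.67) = 1.340/1.67 = 0.8024 → 0.80
T̂ = ρX + (1 − ρ)μ
  = 0.80 × 46 + 0.20 × 73.64
  = 36.80 + 14.7280
  = 51.528
  ≈ 51.53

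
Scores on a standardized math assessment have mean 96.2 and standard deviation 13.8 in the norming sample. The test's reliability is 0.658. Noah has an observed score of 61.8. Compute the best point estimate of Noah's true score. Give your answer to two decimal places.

73.56

T̂ = 0.658(61.8) + 0.342(96.2) = 40.6644 + 32.9004 = 73.565 → 73.56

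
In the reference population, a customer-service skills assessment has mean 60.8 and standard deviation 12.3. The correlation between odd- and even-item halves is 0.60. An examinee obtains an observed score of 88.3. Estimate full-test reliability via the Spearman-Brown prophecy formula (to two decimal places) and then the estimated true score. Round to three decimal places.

81.425

Spearman-Brown: ρ = 2r/(1 + r) = 2(0.60)/(1 + 0.60) = 1.200/1.60 = 0.7500 → 0.75
Kelley's formula gives T̂ = 0.75·88.3 + 0.25·60.8 = 66.225 + 15.200 = 81.4250.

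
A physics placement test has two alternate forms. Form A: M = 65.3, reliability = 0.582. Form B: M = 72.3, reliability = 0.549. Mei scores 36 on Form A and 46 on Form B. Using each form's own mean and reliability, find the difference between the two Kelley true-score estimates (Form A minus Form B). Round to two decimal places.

-9.61

T̂_A = 0.582(36) + 0.418(65.3) = 48.2474
T̂_B = 0.549(46) + 0.451(72.3) = 57.8613
T̂_A − T̂_B = -9.6139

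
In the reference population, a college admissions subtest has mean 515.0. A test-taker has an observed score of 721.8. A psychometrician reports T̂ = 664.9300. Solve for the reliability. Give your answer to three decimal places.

T̂ = ρX + (1 − ρ)μ  ⇒  T̂ − μ = ρ(X − μ)
ρ = (T̂ − μ)/(X − μ) = (664.9300 − 515.0) / (721.8 − 515.0) = 149.9300 / 206.8 = 0.72500

0.725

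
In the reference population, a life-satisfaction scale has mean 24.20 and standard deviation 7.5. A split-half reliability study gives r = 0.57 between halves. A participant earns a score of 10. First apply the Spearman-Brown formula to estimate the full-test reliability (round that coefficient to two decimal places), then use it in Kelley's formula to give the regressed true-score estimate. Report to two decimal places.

Spearman-Brown: ρ = 2r/(1 + r) = 2(0.57)/(1 + 0.57) = 1.140/1.57 = 0.7261 → 0.73
T̂ = ρX + (1 − ρ)μ
  = 0.73 × 10 + 0.27 × 24.20
  = 7.30 + 6.5340
  = 13.834
  ≈ 13.83

13.83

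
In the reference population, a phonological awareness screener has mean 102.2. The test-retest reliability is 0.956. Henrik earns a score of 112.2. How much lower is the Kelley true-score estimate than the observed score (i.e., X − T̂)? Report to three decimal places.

T̂ = 0.956(112.2) + 0.044(102.2) = 107.2632 + 4.4968 = 111.76000 → 111.7600
X − T̂ = 112.2 − 111.7600 = 0.4400 → 0.440

0.440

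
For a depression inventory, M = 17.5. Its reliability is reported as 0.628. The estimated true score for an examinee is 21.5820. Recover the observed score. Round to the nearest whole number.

24

T̂ = ρX + (1 − ρ)μ  ⇒  X = (T̂ − (1 − ρ)μ) / ρ
X = (21.5820 − 0.372 × 17.5) / 0.628 = (21.5820 − 6.5100) / 0.628 = 15.0720 / 0.628 = 24.00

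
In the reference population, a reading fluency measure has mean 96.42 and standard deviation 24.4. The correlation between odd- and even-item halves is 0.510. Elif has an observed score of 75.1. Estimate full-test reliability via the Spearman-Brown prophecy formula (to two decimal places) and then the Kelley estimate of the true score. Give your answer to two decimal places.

Spearman-Brown: ρ = 2r/(1 + r) = 2(0.510)/(1 + 0.510) = 1.0200/1.510 = 0.6755 → 0.68
T̂ = 0.68(75.1) + 0.32(96.42) = 51.068 + 30.8544 = 81.922 → 81.92

81.92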